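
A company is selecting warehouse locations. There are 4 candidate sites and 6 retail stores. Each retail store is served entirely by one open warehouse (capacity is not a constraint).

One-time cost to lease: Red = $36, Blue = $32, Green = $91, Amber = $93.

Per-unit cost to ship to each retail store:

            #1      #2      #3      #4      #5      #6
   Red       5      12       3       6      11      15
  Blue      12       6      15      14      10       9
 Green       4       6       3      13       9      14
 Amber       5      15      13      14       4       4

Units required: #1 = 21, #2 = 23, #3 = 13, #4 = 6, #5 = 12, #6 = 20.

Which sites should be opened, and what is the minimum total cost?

Open Red, Blue and Amber; minimum total cost 607.

For any fixed open set, each retail store goes to its cheapest open site; total = fixed + service.
{Red, Blue, Amber}: #1→Red 5·21=105, #2→Blue 6·23=138, #3→Red 3·13=39, #4→Red 6·6=36, #5→Amber 4·12=48, #6→Amber 4·20=80. Service 446; fixed 161; total 607.
{Red, Green, Amber}: #1→Green 4·21=84, #2→Green 6·23=138, #3→Red 3·13=39, #4→Red 6·6=36, #5→Amber 4·12=48, #6→Amber 4·20=80. Service 425; fixed 220; total 645.
{Green, Amber}: #1→Green 4·21=84, #2→Green 6·23=138, #3→Green 3·13=39, #4→Green 13·6=78, #5→Amber 4·12=48, #6→Amber 4·20=80. Service 467; fixed 184; total 651.
{Red, Blue, Green, Amber}: #1→Green 4·21=84, #2→Blue 6·23=138, #3→Red 3·13=39, #4→Red 6·6=36, #5→Amber 4·12=48, #6→Amber 4·20=80. Service 425; fixed 252; total 677.
No other subset beats 607.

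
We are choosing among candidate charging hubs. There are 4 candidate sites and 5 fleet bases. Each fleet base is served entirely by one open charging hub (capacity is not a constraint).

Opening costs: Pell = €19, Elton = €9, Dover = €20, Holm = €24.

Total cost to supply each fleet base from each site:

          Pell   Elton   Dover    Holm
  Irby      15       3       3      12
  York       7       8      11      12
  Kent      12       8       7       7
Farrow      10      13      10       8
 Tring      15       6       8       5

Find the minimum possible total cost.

Minimum total cost: 47

For any fixed open set, each fleet base goes to its cheapest open site; total = fixed + service.
{Elton}: Irby→Elton 3, York→Elton 8, Kent→Elton 8, Farrow→Elton 13, Tring→Elton 6. Service 38; fixed 9; total 47.
{Dover}: Irby→Dover 3, York→Dover 11, Kent→Dover 7, Farrow→Dover 10, Tring→Dover 8. Service 39; fixed 20; total 59.
{Pell, Elton}: Irby→Elton 3, York→Pell 7, Kent→Elton 8, Farrow→Pell 10, Tring→Elton 6. Service 34; fixed 28; total 62.
{Pell, Elton, Dover, Holm}: service 30 + fixed 72 = 102
(All 15 nonempty subsets were checked; Elton only is lowest.)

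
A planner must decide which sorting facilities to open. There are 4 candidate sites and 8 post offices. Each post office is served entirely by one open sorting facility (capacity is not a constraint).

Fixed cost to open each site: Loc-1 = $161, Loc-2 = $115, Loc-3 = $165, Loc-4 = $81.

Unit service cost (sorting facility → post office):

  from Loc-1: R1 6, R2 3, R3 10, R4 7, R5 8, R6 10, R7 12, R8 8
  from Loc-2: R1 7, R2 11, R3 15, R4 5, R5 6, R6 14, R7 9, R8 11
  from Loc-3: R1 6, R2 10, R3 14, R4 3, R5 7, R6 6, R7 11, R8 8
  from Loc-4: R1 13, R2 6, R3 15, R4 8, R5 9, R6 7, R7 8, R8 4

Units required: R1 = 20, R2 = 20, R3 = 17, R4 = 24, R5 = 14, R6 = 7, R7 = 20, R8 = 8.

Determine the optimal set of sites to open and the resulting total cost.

For any fixed open set, each post office goes to its cheapest open site; total = fixed + service.
{Loc-1, Loc-4}: R1→Loc-1 6·20=120, R2→Loc-1 3·20=60, R3→Loc-1 10·17=170, R4→Loc-1 7·24=168, R5→Loc-1 8·14=112, R6→Loc-4 7·7=49, R7→Loc-4 8·20=160, R8→Loc-4 4·8=32. Service 871; fixed 242; total 1113.
{Loc-3, Loc-4}: service 882 + fixed 246 = 1128
{Loc-1, Loc-2}: R1→Loc-1 6·20=120, R2→Loc-1 3·20=60, R3→Loc-1 10·17=170, R4→Loc-2 5·24=120, R5→Loc-2 6·14=84, R6→Loc-1 10·7=70, R7→Loc-2 9·20=180, R8→Loc-1 8·8=64. Service 868; fixed 276; total 1144.
{Loc-1, Loc-2, Loc-3, Loc-4}: service 740 + fixed 522 = 1262
(All 15 nonempty subsets were checked; Loc-1 and Loc-4 is lowest.)

Open Loc-1 and Loc-4; minimum total cost 1113.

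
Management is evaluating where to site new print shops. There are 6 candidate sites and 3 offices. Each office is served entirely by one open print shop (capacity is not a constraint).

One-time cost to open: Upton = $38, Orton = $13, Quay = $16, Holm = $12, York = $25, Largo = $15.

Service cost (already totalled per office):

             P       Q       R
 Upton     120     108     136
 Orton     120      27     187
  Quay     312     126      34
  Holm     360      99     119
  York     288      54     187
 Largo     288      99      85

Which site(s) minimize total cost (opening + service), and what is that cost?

Open Orton and Quay; minimum total cost 210.

For any fixed open set, each office goes to its cheapest open site; total = fixed + service.
{Orton, Quay}: P→Orton 120, Q→Orton 27, R→Quay 34. Service 181; fixed 29; total 210.
{Orton, Quay, Holm}: service 181 + fixed 41 = 222
{Orton, Quay, Largo}: P→Orton 120, Q→Orton 27, R→Quay 34. Service 181; fixed 44; total 225.
{Upton, Orton, Quay, Holm, York, Largo}: P→Upton 120, Q→Orton 27, R→Quay 34. Service 181; fixed 119; total 300.
No other subset beats 210.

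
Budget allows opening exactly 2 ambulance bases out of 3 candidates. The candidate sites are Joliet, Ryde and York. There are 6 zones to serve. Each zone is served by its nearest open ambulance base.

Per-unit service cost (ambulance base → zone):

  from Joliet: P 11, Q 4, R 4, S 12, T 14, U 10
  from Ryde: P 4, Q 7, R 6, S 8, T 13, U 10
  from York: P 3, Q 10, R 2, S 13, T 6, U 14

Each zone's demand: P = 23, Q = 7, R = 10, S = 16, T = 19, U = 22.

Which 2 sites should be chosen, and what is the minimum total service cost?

Choose Ryde and York; total service cost 600.

With exactly 2 open, each zone uses its cheapest among the chosen.
{Ryde, York}: P→York 3·23=69, Q→Ryde 7·7=49, R→York 2·10=20, S→Ryde 8·16=128, T→York 6·19=114, U→Ryde 10·22=220. Service cost 600.
{Joliet, York}: service cost 643
{Joliet, Ryde}: service cost 755
Among all 3 size-2 choices, {Ryde, York} is lowest.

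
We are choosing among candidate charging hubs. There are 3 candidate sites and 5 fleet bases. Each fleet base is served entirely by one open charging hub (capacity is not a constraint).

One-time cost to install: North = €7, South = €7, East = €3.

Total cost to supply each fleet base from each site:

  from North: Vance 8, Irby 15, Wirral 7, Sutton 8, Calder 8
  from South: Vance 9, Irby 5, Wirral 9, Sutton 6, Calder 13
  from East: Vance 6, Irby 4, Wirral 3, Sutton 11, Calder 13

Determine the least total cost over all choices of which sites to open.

Minimum total cost: 39

For any fixed open set, each fleet base goes to its cheapest open site; total = fixed + service.
{North, East}: Vance→East 6, Irby→East 4, Wirral→East 3, Sutton→North 8, Calder→North 8. Service 29; fixed 10; total 39.
{East}: service 37 + fixed 3 = 40
{South, East}: service 32 + fixed 10 = 42
{North, South, East}: Vance→East 6, Irby→East 4, Wirral→East 3, Sutton→South 6, Calder→North 8. Service 27; fixed 17; total 44.
No other subset beats 39.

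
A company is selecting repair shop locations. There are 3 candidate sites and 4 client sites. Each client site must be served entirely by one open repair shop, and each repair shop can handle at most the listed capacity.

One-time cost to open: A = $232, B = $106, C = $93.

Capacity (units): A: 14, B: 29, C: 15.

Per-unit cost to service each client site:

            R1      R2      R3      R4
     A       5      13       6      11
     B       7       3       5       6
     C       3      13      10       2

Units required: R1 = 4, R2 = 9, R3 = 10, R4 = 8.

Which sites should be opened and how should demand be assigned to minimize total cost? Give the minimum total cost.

Open {B, C}: R1→C 3·4=12, R2→B 3·9=27, R3→B 5·10=50, R4→C 2·8=16.
Loads: B carries 19/29, C carries 12/15. Service 105; fixed 199; total 304.
Next best feasible plan costs 320.

Minimum total cost: 304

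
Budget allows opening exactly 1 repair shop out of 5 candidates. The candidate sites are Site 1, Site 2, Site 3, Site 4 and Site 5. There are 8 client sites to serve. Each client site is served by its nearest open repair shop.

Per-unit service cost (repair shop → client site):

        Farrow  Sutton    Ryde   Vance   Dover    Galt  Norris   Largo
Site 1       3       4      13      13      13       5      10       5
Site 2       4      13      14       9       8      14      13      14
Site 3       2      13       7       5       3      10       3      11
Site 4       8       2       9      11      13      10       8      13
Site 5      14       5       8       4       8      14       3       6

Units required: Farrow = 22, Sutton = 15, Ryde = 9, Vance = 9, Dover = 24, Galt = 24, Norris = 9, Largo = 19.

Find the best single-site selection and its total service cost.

With exactly 1 open, each client site uses its cheapest among the chosen.
{Site 3}: Farrow→Site 3 2·22=44, Sutton→Site 3 13·15=195, Ryde→Site 3 7·9=63, Vance→Site 3 5·9=45, Dover→Site 3 3·24=72, Galt→Site 3 10·24=240, Norris→Site 3 3·9=27, Largo→Site 3 11·19=209. Service cost 895.
{Site 1}: service cost 977
{Site 5}: service cost 1160
Among all 5 size-1 choices, {Site 3} is lowest.

Choose Site 3 only; total service cost 895.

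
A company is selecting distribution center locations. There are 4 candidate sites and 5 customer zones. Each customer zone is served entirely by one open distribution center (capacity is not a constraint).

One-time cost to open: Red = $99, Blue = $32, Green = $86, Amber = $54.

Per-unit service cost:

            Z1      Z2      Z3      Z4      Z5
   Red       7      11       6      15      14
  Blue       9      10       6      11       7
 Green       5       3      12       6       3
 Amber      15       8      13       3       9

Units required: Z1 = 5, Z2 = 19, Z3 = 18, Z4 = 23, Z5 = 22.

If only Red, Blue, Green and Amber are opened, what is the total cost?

Each customer zone is assigned to its cheapest site among the open ones.
{Red, Blue, Green, Amber}: Z1→Green 5·5=25, Z2→Green 3·19=57, Z3→Red 6·18=108, Z4→Amber 3·23=69, Z5→Green 3·22=66. Service 325; fixed 271; total 596.

Total cost: 596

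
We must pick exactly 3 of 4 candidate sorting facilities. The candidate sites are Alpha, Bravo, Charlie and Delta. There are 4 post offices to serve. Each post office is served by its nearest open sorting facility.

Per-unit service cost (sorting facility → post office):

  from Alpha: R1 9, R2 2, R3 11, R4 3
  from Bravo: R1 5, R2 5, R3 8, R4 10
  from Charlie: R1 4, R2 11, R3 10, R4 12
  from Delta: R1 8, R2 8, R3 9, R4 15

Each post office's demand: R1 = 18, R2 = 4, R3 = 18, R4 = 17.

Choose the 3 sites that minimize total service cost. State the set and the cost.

Choose Alpha, Bravo and Charlie; total service cost 275.

With exactly 3 open, each post office uses its cheapest among the chosen.
{Alpha, Bravo, Charlie}: R1→Charlie 4·18=72, R2→Alpha 2·4=8, R3→Bravo 8·18=144, R4→Alpha 3·17=51. Service cost 275.
{Alpha, Bravo, Delta}: service cost 293
{Alpha, Charlie, Delta}: service cost 293
Among all 4 size-3 choices, {Alpha, Bravo, Charlie} is lowest.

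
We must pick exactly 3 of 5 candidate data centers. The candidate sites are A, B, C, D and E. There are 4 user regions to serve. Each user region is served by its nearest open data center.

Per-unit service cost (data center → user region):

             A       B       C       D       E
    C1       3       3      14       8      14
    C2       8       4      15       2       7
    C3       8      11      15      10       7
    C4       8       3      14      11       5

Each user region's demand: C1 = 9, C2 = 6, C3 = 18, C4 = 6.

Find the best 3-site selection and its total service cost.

Choose B, D and E; total service cost 183.

With exactly 3 open, each user region uses its cheapest among the chosen.
{B, D, E}: C1→B 3·9=27, C2→D 2·6=12, C3→E 7·18=126, C4→B 3·6=18. Service cost 183.
{A, B, E}: service cost 195
{A, D, E}: service cost 195
Among all 10 size-3 choices, {B, D, E} is lowest.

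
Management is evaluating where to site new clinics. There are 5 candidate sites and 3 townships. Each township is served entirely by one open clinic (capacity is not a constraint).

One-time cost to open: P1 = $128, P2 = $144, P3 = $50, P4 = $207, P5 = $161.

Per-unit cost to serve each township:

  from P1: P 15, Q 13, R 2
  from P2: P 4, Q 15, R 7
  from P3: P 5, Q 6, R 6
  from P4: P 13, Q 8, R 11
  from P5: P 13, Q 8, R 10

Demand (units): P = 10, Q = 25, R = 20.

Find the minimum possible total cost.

Minimum total cost: 370

For any fixed open set, each township goes to its cheapest open site; total = fixed + service.
{P3}: P→P3 5·10=50, Q→P3 6·25=150, R→P3 6·20=120. Service 320; fixed 50; total 370.
{P1, P3}: P→P3 5·10=50, Q→P3 6·25=150, R→P1 2·20=40. Service 240; fixed 178; total 418.
{P2, P3}: P→P2 4·10=40, Q→P3 6·25=150, R→P3 6·20=120. Service 310; fixed 194; total 504.
{P1, P2, P3, P4, P5}: P→P2 4·10=40, Q→P3 6·25=150, R→P1 2·20=40. Service 230; fixed 690; total 920.
No other subset beats 370.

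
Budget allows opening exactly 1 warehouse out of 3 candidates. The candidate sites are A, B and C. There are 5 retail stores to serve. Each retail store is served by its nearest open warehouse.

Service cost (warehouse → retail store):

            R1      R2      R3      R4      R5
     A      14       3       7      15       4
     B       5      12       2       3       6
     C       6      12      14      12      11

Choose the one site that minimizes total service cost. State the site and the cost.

With exactly 1 open, each retail store uses its cheapest among the chosen.
{B}: R1→B 5, R2→B 12, R3→B 2, R4→B 3, R5→B 6. Service cost 28.
{A}: service cost 43
{C}: service cost 55
Among all 3 size-1 choices, {B} is lowest.

Choose B only; total service cost 28.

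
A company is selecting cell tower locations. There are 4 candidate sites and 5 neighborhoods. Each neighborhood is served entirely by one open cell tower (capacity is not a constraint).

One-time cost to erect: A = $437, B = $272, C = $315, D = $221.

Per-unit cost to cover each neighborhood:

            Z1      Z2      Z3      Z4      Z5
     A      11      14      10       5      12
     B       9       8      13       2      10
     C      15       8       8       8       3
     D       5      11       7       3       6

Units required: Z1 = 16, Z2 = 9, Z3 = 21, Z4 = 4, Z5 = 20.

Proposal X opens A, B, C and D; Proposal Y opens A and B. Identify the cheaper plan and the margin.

Proposal X: {A, B, C, D}: Z1→D 5·16=80, Z2→B 8·9=72, Z3→D 7·21=147, Z4→B 2·4=8, Z5→C 3·20=60. Service 367; fixed 1245; total 1612.
Proposal Y: {A, B}: Z1→B 9·16=144, Z2→B 8·9=72, Z3→A 10·21=210, Z4→B 2·4=8, Z5→B 10·20=200. Service 634; fixed 709; total 1343.
Difference: |1612 − 1343| = 269.

Proposal Y is cheaper by 269.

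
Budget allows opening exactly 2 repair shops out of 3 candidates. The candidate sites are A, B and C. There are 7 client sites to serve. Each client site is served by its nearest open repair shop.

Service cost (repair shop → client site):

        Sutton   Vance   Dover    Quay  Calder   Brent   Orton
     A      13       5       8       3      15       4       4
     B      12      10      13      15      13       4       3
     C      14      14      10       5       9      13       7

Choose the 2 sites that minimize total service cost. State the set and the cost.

Choose A and C; total service cost 46.

With exactly 2 open, each client site uses its cheapest among the chosen.
{A, C}: Sutton→A 13, Vance→A 5, Dover→A 8, Quay→A 3, Calder→C 9, Brent→A 4, Orton→A 4. Service cost 46.
{A, B}: service cost 48
{B, C}: service cost 53
Among all 3 size-2 choices, {A, C} is lowest.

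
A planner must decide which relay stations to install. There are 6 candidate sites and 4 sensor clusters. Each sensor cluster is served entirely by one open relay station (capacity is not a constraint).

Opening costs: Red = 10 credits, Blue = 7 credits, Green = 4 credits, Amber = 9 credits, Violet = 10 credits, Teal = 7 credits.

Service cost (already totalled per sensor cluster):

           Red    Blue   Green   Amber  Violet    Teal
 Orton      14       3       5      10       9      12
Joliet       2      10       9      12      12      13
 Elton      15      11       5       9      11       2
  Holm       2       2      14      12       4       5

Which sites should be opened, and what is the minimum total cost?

Open Red and Green; minimum total cost 28.

For any fixed open set, each sensor cluster goes to its cheapest open site; total = fixed + service.
{Red, Green}: Orton→Green 5, Joliet→Red 2, Elton→Green 5, Holm→Red 2. Service 14; fixed 14; total 28.
{Blue, Green}: service 19 + fixed 11 = 30
{Blue, Teal}: service 17 + fixed 14 = 31
{Red, Blue, Green, Amber, Violet, Teal}: service 9 + fixed 47 = 56
No other subset beats 28.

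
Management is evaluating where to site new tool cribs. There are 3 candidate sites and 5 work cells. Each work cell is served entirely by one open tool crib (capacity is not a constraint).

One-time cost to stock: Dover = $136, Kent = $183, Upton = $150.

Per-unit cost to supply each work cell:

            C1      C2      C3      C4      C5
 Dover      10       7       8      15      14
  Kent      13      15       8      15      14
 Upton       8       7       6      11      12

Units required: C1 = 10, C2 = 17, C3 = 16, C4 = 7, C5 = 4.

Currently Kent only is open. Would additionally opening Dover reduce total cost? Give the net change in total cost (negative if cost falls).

Yes — net change −30 (cost falls by 30).

Current service cost with {Kent}: 674.
Adding Dover: each work cell re-picks its cheapest; new service cost 508, saving 166.
Extra fixed cost: 136. Net change = 136 − 166 = -30.
(Totals: 857 → 827.)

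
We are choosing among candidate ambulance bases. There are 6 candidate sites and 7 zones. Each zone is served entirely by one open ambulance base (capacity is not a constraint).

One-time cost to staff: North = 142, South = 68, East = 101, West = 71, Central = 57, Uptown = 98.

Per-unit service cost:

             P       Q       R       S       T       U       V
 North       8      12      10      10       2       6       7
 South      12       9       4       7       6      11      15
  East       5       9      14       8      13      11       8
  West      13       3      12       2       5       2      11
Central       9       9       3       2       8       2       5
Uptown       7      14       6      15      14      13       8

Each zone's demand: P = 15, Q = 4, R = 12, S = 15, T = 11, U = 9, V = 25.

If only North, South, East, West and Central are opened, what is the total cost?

Each zone is assigned to its cheapest site among the open ones.
{North, South, East, West, Central}: P→East 5·15=75, Q→West 3·4=12, R→Central 3·12=36, S→West 2·15=30, T→North 2·11=22, U→West 2·9=18, V→Central 5·25=125. Service 318; fixed 439; total 757.

Total cost: 757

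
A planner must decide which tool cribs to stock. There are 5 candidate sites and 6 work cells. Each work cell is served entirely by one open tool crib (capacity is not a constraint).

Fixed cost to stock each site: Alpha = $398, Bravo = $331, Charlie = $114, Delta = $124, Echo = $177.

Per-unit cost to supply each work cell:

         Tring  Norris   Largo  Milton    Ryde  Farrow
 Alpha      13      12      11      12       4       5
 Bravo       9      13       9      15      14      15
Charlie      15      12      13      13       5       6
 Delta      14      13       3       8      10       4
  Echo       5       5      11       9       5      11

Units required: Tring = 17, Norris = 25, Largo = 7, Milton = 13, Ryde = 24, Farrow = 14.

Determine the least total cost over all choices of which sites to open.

Minimum total cost: 812

For any fixed open set, each work cell goes to its cheapest open site; total = fixed + service.
{Delta, Echo}: Tring→Echo 5·17=85, Norris→Echo 5·25=125, Largo→Delta 3·7=21, Milton→Delta 8·13=104, Ryde→Echo 5·24=120, Farrow→Delta 4·14=56. Service 511; fixed 301; total 812.
{Echo}: Tring→Echo 5·17=85, Norris→Echo 5·25=125, Largo→Echo 11·7=77, Milton→Echo 9·13=117, Ryde→Echo 5·24=120, Farrow→Echo 11·14=154. Service 678; fixed 177; total 855.
{Charlie, Echo}: service 608 + fixed 291 = 899
{Alpha, Bravo, Charlie, Delta, Echo}: service 487 + fixed 1144 = 1631
No other subset beats 812.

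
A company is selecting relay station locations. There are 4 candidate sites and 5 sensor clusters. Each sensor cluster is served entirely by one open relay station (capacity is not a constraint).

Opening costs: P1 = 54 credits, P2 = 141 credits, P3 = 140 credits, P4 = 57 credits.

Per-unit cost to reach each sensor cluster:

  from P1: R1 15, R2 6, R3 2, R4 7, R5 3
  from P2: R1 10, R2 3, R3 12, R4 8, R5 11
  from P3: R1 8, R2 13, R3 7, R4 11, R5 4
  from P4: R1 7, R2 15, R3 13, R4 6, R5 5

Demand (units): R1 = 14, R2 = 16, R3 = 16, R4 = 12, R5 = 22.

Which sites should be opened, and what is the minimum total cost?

Open P1 and P4; minimum total cost 475.

For any fixed open set, each sensor cluster goes to its cheapest open site; total = fixed + service.
{P1, P4}: R1→P4 7·14=98, R2→P1 6·16=96, R3→P1 2·16=32, R4→P4 6·12=72, R5→P1 3·22=66. Service 364; fixed 111; total 475.
{P1}: service 488 + fixed 54 = 542
{P1, P2}: service 370 + fixed 195 = 565
{P1, P2, P3, P4}: R1→P4 7·14=98, R2→P2 3·16=48, R3→P1 2·16=32, R4→P4 6·12=72, R5→P1 3·22=66. Service 316; fixed 392; total 708.
No other subset beats 475.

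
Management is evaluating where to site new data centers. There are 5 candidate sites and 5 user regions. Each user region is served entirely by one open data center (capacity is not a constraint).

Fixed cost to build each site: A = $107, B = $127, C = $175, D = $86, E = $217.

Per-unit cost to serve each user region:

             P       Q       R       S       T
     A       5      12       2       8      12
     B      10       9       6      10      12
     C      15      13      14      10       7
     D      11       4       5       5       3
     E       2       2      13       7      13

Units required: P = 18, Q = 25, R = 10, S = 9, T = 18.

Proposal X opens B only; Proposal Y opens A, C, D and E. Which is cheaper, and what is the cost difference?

Proposal Y is cheaper by 108.

Proposal X: {B}: P→B 10·18=180, Q→B 9·25=225, R→B 6·10=60, S→B 10·9=90, T→B 12·18=216. Service 771; fixed 127; total 898.
Proposal Y: {A, C, D, E}: P→E 2·18=36, Q→E 2·25=50, R→A 2·10=20, S→D 5·9=45, T→D 3·18=54. Service 205; fixed 585; total 790.
Difference: |898 − 790| = 108.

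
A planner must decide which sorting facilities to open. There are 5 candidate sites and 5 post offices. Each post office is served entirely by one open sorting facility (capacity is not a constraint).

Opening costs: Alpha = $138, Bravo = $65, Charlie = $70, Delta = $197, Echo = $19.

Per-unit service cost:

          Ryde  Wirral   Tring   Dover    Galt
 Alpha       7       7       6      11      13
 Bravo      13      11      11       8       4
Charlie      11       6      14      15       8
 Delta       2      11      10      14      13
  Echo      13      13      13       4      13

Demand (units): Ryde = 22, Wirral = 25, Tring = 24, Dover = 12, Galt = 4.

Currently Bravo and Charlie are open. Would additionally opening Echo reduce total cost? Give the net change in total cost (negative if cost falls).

Yes — net change −29 (cost falls by 29).

Current service cost with {Bravo, Charlie}: 768.
Adding Echo: each post office re-picks its cheapest; new service cost 720, saving 48.
Extra fixed cost: 19. Net change = 19 − 48 = -29.
(Totals: 903 → 874.)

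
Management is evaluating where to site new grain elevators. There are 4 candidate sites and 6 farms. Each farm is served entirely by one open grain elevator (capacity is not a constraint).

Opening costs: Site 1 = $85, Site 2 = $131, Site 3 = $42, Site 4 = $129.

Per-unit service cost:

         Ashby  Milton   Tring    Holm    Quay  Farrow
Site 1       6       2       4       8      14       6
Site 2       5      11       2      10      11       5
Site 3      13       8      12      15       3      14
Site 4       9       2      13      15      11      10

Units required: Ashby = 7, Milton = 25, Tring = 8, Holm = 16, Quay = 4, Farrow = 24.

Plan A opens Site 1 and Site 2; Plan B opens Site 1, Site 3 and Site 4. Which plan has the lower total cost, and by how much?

Plan A: {Site 1, Site 2}: Ashby→Site 2 5·7=35, Milton→Site 1 2·25=50, Tring→Site 2 2·8=16, Holm→Site 1 8·16=128, Quay→Site 2 11·4=44, Farrow→Site 2 5·24=120. Service 393; fixed 216; total 609.
Plan B: {Site 1, Site 3, Site 4}: Ashby→Site 1 6·7=42, Milton→Site 1 2·25=50, Tring→Site 1 4·8=32, Holm→Site 1 8·16=128, Quay→Site 3 3·4=12, Farrow→Site 1 6·24=144. Service 408; fixed 256; total 664.
Difference: |609 − 664| = 55.

Plan A is cheaper by 55.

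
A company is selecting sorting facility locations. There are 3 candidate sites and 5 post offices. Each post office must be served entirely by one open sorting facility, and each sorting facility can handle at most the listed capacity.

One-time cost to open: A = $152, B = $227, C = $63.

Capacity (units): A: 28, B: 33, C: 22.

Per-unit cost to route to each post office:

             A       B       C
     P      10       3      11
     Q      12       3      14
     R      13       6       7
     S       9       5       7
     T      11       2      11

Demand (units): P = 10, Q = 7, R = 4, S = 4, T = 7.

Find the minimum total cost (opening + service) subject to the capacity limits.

Minimum total cost: 336

Open {B}: P→B 3·10=30, Q→B 3·7=21, R→B 6·4=24, S→B 5·4=20, T→B 2·7=14.
Loads: B carries 32/33. Service 109; fixed 227; total 336.
Next best feasible plan costs 399.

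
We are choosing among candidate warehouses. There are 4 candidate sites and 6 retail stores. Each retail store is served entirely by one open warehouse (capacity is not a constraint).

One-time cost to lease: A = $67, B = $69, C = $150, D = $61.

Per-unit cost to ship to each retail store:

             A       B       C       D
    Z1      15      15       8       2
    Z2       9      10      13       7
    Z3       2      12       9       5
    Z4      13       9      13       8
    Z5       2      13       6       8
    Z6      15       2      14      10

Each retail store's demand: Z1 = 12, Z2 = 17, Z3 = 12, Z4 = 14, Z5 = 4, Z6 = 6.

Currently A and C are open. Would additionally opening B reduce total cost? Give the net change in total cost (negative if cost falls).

Yes — net change −59 (cost falls by 59).

Current service cost with {A, C}: 547.
Adding B: each retail store re-picks its cheapest; new service cost 419, saving 128.
Extra fixed cost: 69. Net change = 69 − 128 = -59.
(Totals: 764 → 705.)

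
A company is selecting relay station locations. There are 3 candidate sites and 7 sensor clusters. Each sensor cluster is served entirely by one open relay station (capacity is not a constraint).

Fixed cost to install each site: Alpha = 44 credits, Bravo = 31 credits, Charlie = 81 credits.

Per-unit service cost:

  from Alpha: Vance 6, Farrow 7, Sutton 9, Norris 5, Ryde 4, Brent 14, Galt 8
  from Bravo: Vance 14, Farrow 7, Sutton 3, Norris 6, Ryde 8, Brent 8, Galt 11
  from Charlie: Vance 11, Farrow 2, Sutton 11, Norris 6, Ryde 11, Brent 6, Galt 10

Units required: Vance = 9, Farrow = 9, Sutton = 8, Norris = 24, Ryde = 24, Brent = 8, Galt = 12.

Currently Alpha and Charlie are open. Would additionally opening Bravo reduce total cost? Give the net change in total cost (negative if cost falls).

Yes — net change −17 (cost falls by 17).

Current service cost with {Alpha, Charlie}: 504.
Adding Bravo: each sensor cluster re-picks its cheapest; new service cost 456, saving 48.
Extra fixed cost: 31. Net change = 31 − 48 = -17.
(Totals: 629 → 612.)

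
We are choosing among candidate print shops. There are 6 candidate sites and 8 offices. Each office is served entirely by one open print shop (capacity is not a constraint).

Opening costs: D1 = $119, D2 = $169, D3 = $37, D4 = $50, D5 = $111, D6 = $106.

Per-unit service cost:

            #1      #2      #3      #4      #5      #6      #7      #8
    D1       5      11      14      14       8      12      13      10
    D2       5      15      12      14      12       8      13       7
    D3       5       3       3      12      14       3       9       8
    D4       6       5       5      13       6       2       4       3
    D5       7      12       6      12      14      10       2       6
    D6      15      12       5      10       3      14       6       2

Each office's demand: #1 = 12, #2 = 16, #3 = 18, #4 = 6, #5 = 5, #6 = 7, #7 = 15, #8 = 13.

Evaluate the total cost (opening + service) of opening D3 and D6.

Total cost: 517

Each office is assigned to its cheapest site among the open ones.
{D3, D6}: #1→D3 5·12=60, #2→D3 3·16=48, #3→D3 3·18=54, #4→D6 10·6=60, #5→D6 3·5=15, #6→D3 3·7=21, #7→D6 6·15=90, #8→D6 2·13=26. Service 374; fixed 143; total 517.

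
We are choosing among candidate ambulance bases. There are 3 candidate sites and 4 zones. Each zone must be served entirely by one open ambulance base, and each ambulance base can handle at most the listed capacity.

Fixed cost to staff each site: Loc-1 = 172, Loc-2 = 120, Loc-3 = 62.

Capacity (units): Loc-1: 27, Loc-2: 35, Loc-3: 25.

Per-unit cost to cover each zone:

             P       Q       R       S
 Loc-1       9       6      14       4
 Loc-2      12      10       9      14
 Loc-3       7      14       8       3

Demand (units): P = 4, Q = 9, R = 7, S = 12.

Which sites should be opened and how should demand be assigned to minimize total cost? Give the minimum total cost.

Open {Loc-2, Loc-3}: P→Loc-3 7·4=28, Q→Loc-2 10·9=90, R→Loc-3 8·7=56, S→Loc-3 3·12=36.
Loads: Loc-2 carries 9/35, Loc-3 carries 23/25. Service 210; fixed 182; total 392.
Next best feasible plan costs 399.

Minimum total cost: 392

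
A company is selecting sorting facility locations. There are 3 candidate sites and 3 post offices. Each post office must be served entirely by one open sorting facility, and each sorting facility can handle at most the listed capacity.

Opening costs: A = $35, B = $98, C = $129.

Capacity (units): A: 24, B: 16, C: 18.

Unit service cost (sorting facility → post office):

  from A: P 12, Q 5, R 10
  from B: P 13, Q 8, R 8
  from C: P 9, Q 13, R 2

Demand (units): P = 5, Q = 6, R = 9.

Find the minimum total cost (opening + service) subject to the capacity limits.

Minimum total cost: 215

Open {A}: P→A 12·5=60, Q→A 5·6=30, R→A 10·9=90.
Loads: A carries 20/24. Service 180; fixed 35; total 215.
Next best feasible plan costs 257.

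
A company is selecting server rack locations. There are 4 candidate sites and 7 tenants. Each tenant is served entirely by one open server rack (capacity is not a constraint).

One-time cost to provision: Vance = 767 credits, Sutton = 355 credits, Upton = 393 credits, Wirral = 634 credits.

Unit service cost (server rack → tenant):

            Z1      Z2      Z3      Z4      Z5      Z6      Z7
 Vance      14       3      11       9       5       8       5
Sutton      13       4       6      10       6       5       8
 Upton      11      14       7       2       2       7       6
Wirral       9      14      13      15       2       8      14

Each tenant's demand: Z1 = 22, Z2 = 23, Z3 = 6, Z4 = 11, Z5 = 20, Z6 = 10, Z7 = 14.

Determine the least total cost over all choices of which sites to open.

Minimum total cost: 1161

For any fixed open set, each tenant goes to its cheapest open site; total = fixed + service.
{Sutton}: Z1→Sutton 13·22=286, Z2→Sutton 4·23=92, Z3→Sutton 6·6=36, Z4→Sutton 10·11=110, Z5→Sutton 6·20=120, Z6→Sutton 5·10=50, Z7→Sutton 8·14=112. Service 806; fixed 355; total 1161.
{Upton}: Z1→Upton 11·22=242, Z2→Upton 14·23=322, Z3→Upton 7·6=42, Z4→Upton 2·11=22, Z5→Upton 2·20=40, Z6→Upton 7·10=70, Z7→Upton 6·14=84. Service 822; fixed 393; total 1215.
{Sutton, Upton}: service 566 + fixed 748 = 1314
{Vance, Sutton, Upton, Wirral}: service 485 + fixed 2149 = 2634
(All 15 nonempty subsets were checked; Sutton only is lowest.)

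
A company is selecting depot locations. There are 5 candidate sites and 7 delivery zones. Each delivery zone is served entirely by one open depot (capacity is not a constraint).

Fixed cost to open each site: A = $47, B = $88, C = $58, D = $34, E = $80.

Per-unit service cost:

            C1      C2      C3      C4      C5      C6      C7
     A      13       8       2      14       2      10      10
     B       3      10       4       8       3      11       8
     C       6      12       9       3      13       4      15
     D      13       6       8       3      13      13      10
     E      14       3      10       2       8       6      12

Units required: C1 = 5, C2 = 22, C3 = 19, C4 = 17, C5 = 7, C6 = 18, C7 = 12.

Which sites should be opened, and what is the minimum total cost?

Open A, C and E; minimum total cost 559.

For any fixed open set, each delivery zone goes to its cheapest open site; total = fixed + service.
{A, C, E}: C1→C 6·5=30, C2→E 3·22=66, C3→A 2·19=38, C4→E 2·17=34, C5→A 2·7=14, C6→C 4·18=72, C7→A 10·12=120. Service 374; fixed 185; total 559.
{A, E}: C1→A 13·5=65, C2→E 3·22=66, C3→A 2·19=38, C4→E 2·17=34, C5→A 2·7=14, C6→E 6·18=108, C7→A 10·12=120. Service 445; fixed 127; total 572.
{B, E}: service 416 + fixed 168 = 584
{A, B, C, D, E}: service 335 + fixed 307 = 642
No other subset beats 559.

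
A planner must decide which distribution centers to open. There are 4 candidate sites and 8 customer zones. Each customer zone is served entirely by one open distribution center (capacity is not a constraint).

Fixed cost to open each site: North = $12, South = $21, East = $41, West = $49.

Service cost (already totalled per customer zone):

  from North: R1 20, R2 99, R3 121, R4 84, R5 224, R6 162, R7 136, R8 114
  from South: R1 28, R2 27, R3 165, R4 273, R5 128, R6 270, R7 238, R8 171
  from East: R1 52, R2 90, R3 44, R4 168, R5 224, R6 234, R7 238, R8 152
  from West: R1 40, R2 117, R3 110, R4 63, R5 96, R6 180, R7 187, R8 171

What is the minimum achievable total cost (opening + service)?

For any fixed open set, each customer zone goes to its cheapest open site; total = fixed + service.
{North, South, East, West}: R1→North 20, R2→South 27, R3→East 44, R4→West 63, R5→West 96, R6→North 162, R7→North 136, R8→North 114. Service 662; fixed 123; total 785.
{North, South, East}: service 715 + fixed 74 = 789
{North, South, West}: service 728 + fixed 82 = 810
{North}: service 960 + fixed 12 = 972
(All 15 nonempty subsets were checked; North, South, East and West is lowest.)

Minimum total cost: 785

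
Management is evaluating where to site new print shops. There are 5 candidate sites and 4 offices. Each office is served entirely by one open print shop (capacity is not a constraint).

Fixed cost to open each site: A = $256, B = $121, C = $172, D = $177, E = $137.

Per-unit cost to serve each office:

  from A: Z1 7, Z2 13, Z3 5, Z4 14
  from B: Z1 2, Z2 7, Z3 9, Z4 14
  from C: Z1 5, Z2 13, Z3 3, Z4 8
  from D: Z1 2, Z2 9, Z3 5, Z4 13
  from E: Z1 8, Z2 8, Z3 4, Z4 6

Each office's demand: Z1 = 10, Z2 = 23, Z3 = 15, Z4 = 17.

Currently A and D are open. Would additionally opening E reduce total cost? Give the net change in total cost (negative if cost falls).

Yes — net change −20 (cost falls by 20).

Current service cost with {A, D}: 523.
Adding E: each office re-picks its cheapest; new service cost 366, saving 157.
Extra fixed cost: 137. Net change = 137 − 157 = -20.
(Totals: 956 → 936.)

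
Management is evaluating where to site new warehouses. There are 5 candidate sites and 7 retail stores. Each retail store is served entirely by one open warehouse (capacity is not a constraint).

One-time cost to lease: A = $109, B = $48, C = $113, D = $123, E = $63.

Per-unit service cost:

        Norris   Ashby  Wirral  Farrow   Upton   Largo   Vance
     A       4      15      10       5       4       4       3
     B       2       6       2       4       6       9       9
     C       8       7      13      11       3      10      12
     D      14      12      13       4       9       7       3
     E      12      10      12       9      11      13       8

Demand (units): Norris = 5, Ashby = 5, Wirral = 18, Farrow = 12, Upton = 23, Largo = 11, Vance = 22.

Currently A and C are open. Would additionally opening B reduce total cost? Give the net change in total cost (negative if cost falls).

Yes — net change −123 (cost falls by 123).

Current service cost with {A, C}: 474.
Adding B: each retail store re-picks its cheapest; new service cost 303, saving 171.
Extra fixed cost: 48. Net change = 48 − 171 = -123.
(Totals: 696 → 573.)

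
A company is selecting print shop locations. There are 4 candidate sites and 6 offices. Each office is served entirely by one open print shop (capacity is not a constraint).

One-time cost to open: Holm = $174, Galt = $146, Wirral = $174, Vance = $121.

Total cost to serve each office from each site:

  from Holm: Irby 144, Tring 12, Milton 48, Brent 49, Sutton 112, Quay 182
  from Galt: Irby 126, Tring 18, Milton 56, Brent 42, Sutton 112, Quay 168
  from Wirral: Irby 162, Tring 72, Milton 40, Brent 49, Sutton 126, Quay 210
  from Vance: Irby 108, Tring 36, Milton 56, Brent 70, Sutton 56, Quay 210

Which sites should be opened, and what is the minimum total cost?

For any fixed open set, each office goes to its cheapest open site; total = fixed + service.
{Vance}: Irby→Vance 108, Tring→Vance 36, Milton→Vance 56, Brent→Vance 70, Sutton→Vance 56, Quay→Vance 210. Service 536; fixed 121; total 657.
{Galt}: service 522 + fixed 146 = 668
{Galt, Vance}: service 448 + fixed 267 = 715
{Holm, Galt, Wirral, Vance}: Irby→Vance 108, Tring→Holm 12, Milton→Wirral 40, Brent→Galt 42, Sutton→Vance 56, Quay→Galt 168. Service 426; fixed 615; total 1041.
No other subset beats 657.

Open Vance only; minimum total cost 657.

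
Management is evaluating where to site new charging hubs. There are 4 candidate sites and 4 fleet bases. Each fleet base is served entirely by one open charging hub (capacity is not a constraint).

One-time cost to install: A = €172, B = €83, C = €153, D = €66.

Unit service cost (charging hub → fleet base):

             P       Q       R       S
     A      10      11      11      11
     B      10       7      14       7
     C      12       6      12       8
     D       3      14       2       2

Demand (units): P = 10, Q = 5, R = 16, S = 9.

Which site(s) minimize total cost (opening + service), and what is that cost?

Open D only; minimum total cost 216.

For any fixed open set, each fleet base goes to its cheapest open site; total = fixed + service.
{D}: P→D 3·10=30, Q→D 14·5=70, R→D 2·16=32, S→D 2·9=18. Service 150; fixed 66; total 216.
{B, D}: P→D 3·10=30, Q→B 7·5=35, R→D 2·16=32, S→D 2·9=18. Service 115; fixed 149; total 264.
{C, D}: service 110 + fixed 219 = 329
{A, B, C, D}: service 110 + fixed 474 = 584
(All 15 nonempty subsets were checked; D only is lowest.)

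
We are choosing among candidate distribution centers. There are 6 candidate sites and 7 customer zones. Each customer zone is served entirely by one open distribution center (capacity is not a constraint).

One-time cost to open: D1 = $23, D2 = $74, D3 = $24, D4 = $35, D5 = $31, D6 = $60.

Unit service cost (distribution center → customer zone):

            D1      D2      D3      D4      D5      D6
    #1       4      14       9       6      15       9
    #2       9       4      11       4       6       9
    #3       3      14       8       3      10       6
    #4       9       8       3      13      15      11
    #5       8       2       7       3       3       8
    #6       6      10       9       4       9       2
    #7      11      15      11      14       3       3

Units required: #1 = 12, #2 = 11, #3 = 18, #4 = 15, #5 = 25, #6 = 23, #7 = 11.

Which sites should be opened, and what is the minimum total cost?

For any fixed open set, each customer zone goes to its cheapest open site; total = fixed + service.
{D1, D3, D4, D6}: #1→D1 4·12=48, #2→D4 4·11=44, #3→D1 3·18=54, #4→D3 3·15=45, #5→D4 3·25=75, #6→D6 2·23=46, #7→D6 3·11=33. Service 345; fixed 142; total 487.
{D3, D4, D6}: #1→D4 6·12=72, #2→D4 4·11=44, #3→D4 3·18=54, #4→D3 3·15=45, #5→D4 3·25=75, #6→D6 2·23=46, #7→D6 3·11=33. Service 369; fixed 119; total 488.
{D1, D2, D3, D6}: service 320 + fixed 181 = 501
{D1, D2, D3, D4, D5, D6}: service 320 + fixed 247 = 567
No other subset beats 487.

Open D1, D3, D4 and D6; minimum total cost 487.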